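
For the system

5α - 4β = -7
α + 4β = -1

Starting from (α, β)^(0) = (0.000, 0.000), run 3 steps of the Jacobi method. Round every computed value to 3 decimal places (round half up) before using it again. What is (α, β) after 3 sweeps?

Iteration 1:
  α = (-7 - (-4)·0.000) / (5) = -1.400
  β = (-1 - (1)·0.000) / (4) = -0.250
Iteration 2:
  α = (-7 - (-4)·-0.250) / (5) = -1.600
  β = (-1 - (1)·-1.400) / (4) = 0.100
Iteration 3:
  α = (-7 - (-4)·0.100) / (5) = -1.320
  β = (-1 - (1)·-1.600) / (4) = 0.150

(-1.320, 0.150)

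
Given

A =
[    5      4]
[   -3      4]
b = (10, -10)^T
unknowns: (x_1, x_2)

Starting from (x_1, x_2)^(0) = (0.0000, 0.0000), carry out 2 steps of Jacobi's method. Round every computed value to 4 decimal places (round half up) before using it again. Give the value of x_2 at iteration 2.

-1.0000

Iteration 1:
  x_1 = (10 - (4)·0.0000) / (5) = 2.0000
  x_2 = (-10 - (-3)·0.0000) / (4) = -2.5000
Iteration 2:
  x_1 = (10 - (4)·-2.5000) / (5) = 4.0000
  x_2 = (-10 - (-3)·2.0000) / (4) = -1.0000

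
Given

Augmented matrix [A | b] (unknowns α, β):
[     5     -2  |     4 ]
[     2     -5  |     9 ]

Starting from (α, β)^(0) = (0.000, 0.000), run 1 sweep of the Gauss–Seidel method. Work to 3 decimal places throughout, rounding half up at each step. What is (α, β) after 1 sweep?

Iteration 1:
  α = (4 - (-2)·0.000) / (5) = 0.800
  β = (9 - (2)·0.800) / (-5) = -1.480

(0.800, -1.480)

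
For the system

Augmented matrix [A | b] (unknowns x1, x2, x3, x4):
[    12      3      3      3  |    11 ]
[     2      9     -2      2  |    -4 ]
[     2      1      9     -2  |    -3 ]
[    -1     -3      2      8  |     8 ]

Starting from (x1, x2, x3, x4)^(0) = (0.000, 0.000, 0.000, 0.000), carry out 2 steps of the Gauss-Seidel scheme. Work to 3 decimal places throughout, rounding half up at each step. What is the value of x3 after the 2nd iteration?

-0.216

Iteration 1:
  x1 = (11 - (3)·0.000 - (3)·0.000 - (3)·0.000) / (12) = 0.917
  x2 = (-4 - (2)·0.917 - (-2)·0.000 - (2)·0.000) / (9) = -0.648
  x3 = (-3 - (2)·0.917 - (1)·-0.648 - (-2)·0.000) / (9) = -0.465
  x4 = (8 - (-1)·0.917 - (-3)·-0.648 - (2)·-0.465) / (8) = 0.988
Iteration 2:
  x1 = (11 - (3)·-0.648 - (3)·-0.465 - (3)·0.988) / (12) = 0.948
  x2 = (-4 - (2)·0.948 - (-2)·-0.465 - (2)·0.988) / (9) = -0.978
  x3 = (-3 - (2)·0.948 - (1)·-0.978 - (-2)·0.988) / (9) = -0.216
  x4 = (8 - (-1)·0.948 - (-3)·-0.978 - (2)·-0.216) / (8) = 0.806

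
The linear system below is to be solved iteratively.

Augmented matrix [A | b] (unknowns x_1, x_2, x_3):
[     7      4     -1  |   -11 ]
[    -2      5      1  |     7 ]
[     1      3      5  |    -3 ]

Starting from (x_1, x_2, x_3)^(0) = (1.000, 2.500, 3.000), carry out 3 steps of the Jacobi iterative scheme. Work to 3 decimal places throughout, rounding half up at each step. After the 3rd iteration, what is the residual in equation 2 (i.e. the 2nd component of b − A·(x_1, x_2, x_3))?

0.623

Iteration 1:
  x_1 = (-11 - (4)·2.500 - (-1)·3.000) / (7) = -2.571
  x_2 = (7 - (-2)·1.000 - (1)·3.000) / (5) = 1.200
  x_3 = (-3 - (1)·1.000 - (3)·2.500) / (5) = -2.300
Iteration 2:
  x_1 = (-11 - (4)·1.200 - (-1)·-2.300) / (7) = -2.586
  x_2 = (7 - (-2)·-2.571 - (1)·-2.300) / (5) = 0.832
  x_3 = (-3 - (1)·-2.571 - (3)·1.200) / (5) = -0.806
Iteration 3:
  x_1 = (-11 - (4)·0.832 - (-1)·-0.806) / (7) = -2.162
  x_2 = (7 - (-2)·-2.586 - (1)·-0.806) / (5) = 0.527
  x_3 = (-3 - (1)·-2.586 - (3)·0.832) / (5) = -0.582
Residual b − A·x = (1.444, 0.623, 0.491)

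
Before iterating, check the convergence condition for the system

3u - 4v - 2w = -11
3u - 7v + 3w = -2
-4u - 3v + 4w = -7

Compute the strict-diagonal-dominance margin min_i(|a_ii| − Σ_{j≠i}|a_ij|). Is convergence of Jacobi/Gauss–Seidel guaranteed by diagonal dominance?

row 1: |3| − (4+2) = -3
row 2: |-7| − (3+3) = 1
row 3: |4| − (4+3) = -3
minimum over rows = -3 → not strictly diagonally dominant

-3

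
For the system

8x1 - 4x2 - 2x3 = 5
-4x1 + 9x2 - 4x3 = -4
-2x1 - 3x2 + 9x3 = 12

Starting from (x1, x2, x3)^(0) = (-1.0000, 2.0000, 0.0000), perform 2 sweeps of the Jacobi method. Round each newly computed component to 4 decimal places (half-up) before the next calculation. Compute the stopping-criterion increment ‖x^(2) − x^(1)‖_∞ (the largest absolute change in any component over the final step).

Iteration 1:
  x1 = (5 - (-4)·2.0000 - (-2)·0.0000) / (8) = 1.6250
  x2 = (-4 - (-4)·-1.0000 - (-4)·0.0000) / (9) = -0.8889
  x3 = (12 - (-2)·-1.0000 - (-3)·2.0000) / (9) = 1.7778
Iteration 2:
  x1 = (5 - (-4)·-0.8889 - (-2)·1.7778) / (8) = 0.6250
  x2 = (-4 - (-4)·1.6250 - (-4)·1.7778) / (9) = 1.0679
  x3 = (12 - (-2)·1.6250 - (-3)·-0.8889) / (9) = 1.3981
Change: (-1.0000, 1.9568, -0.3797) → max |·| = 1.9568

1.9568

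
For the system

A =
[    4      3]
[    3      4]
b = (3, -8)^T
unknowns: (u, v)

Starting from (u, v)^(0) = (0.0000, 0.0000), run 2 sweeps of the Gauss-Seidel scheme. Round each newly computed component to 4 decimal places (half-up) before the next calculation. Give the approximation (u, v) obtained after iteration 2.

Iteration 1:
  u = (3 - (3)·0.0000) / (4) = 0.7500
  v = (-8 - (3)·0.7500) / (4) = -2.5625
Iteration 2:
  u = (3 - (3)·-2.5625) / (4) = 2.6719
  v = (-8 - (3)·2.6719) / (4) = -4.0039

(2.6719, -4.0039)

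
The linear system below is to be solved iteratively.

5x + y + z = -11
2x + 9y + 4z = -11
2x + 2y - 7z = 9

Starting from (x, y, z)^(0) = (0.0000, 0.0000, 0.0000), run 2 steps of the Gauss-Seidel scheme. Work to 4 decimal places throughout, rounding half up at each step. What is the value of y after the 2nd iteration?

0.0836

Iteration 1:
  x = (-11 - (1)·0.0000 - (1)·0.0000) / (5) = -2.2000
  y = (-11 - (2)·-2.2000 - (4)·0.0000) / (9) = -0.7333
  z = (9 - (2)·-2.2000 - (2)·-0.7333) / (-7) = -2.1238
Iteration 2:
  x = (-11 - (1)·-0.7333 - (1)·-2.1238) / (5) = -1.6286
  y = (-11 - (2)·-1.6286 - (4)·-2.1238) / (9) = 0.0836
  z = (9 - (2)·-1.6286 - (2)·0.0836) / (-7) = -1.7271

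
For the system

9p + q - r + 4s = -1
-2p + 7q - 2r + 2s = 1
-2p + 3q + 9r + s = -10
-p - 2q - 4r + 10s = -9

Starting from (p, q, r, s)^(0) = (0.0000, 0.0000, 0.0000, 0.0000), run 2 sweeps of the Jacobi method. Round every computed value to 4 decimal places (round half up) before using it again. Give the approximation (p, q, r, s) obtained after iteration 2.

Iteration 1:
  p = (-1 - (1)·0.0000 - (-1)·0.0000 - (4)·0.0000) / (9) = -0.1111
  q = (1 - (-2)·0.0000 - (-2)·0.0000 - (2)·0.0000) / (7) = 0.1429
  r = (-10 - (-2)·0.0000 - (3)·0.0000 - (1)·0.0000) / (9) = -1.1111
  s = (-9 - (-1)·0.0000 - (-2)·0.0000 - (-4)·0.0000) / (10) = -0.9000
Iteration 2:
  p = (-1 - (1)·0.1429 - (-1)·-1.1111 - (4)·-0.9000) / (9) = 0.1496
  q = (1 - (-2)·-0.1111 - (-2)·-1.1111 - (2)·-0.9000) / (7) = 0.0508
  r = (-10 - (-2)·-0.1111 - (3)·0.1429 - (1)·-0.9000) / (9) = -1.0834
  s = (-9 - (-1)·-0.1111 - (-2)·0.1429 - (-4)·-1.1111) / (10) = -1.3270

(0.1496, 0.0508, -1.0834, -1.3270)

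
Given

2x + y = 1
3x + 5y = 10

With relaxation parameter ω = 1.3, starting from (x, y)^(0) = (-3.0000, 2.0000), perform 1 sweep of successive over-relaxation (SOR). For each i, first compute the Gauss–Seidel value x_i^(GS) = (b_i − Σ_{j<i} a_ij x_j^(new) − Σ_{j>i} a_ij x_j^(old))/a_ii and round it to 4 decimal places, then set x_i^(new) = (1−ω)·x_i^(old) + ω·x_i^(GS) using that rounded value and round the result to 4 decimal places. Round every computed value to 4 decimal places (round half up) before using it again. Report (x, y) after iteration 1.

(0.2500, 1.8050)

Iteration 1:
  x: GS value = (1 - (1)·2.0000) / (2) = -0.5000;  x ← (1−ω)·-3.0000 + ω·-0.5000 = 0.2500
  y: GS value = (10 - (3)·0.2500) / (5) = 1.8500;  y ← (1−ω)·2.0000 + ω·1.8500 = 1.8050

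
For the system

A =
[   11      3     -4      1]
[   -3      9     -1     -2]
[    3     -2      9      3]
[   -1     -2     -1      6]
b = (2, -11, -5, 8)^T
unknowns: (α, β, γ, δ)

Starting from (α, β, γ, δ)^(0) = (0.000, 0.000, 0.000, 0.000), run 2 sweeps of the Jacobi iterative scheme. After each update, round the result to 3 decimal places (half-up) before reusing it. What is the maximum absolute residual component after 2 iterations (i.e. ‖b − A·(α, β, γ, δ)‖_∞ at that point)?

3.523

Iteration 1:
  α = (2 - (3)·0.000 - (-4)·0.000 - (1)·0.000) / (11) = 0.182
  β = (-11 - (-3)·0.000 - (-1)·0.000 - (-2)·0.000) / (9) = -1.222
  γ = (-5 - (3)·0.000 - (-2)·0.000 - (3)·0.000) / (9) = -0.556
  δ = (8 - (-1)·0.000 - (-2)·0.000 - (-1)·0.000) / (6) = 1.333
Iteration 2:
  α = (2 - (3)·-1.222 - (-4)·-0.556 - (1)·1.333) / (11) = 0.192
  β = (-11 - (-3)·0.182 - (-1)·-0.556 - (-2)·1.333) / (9) = -0.927
  γ = (-5 - (3)·0.182 - (-2)·-1.222 - (3)·1.333) / (9) = -1.332
  δ = (8 - (-1)·0.182 - (-2)·-1.222 - (-1)·-0.556) / (6) = 0.864
Residual b − A·x = (-3.523, -1.685, 1.966, -0.178); ∞-norm = 3.523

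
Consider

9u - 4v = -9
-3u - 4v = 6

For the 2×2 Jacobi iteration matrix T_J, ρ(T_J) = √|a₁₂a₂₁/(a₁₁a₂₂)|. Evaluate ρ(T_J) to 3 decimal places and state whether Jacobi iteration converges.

a₁₂a₂₁/(a₁₁a₂₂) = (-4)·(-3) / ((9)·(-4)) = -0.333333
ρ = √|-0.333333| = √0.333333 = 0.577
ρ < 1, so Jacobi converges

0.577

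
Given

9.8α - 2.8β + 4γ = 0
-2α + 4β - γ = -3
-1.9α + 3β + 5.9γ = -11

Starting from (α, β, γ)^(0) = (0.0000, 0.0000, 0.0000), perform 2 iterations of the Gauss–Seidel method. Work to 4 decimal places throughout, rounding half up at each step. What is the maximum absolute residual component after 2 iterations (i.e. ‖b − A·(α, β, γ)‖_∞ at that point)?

Iteration 1:
  α = (0 - (-2.8)·0.0000 - (4)·0.0000) / (9.8) = 0.0000
  β = (-3 - (-2)·0.0000 - (-1)·0.0000) / (4) = -0.7500
  γ = (-11 - (-1.9)·0.0000 - (3)·-0.7500) / (5.9) = -1.4831
Iteration 2:
  α = (0 - (-2.8)·-0.7500 - (4)·-1.4831) / (9.8) = 0.3911
  β = (-3 - (-2)·0.3911 - (-1)·-1.4831) / (4) = -0.9252
  γ = (-11 - (-1.9)·0.3911 - (3)·-0.9252) / (5.9) = -1.2680
Residual b − A·x = (-1.3513, 0.2150, -0.0001); ∞-norm = 1.3513

1.3513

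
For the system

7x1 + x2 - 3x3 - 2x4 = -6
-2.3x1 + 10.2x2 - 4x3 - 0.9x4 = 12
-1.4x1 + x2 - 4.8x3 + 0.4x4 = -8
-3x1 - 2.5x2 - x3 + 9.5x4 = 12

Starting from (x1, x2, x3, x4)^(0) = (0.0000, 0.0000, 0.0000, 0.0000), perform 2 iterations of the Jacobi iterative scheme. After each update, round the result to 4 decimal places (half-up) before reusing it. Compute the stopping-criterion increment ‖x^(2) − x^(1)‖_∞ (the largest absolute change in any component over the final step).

0.9071

Iteration 1:
  x1 = (-6 - (1)·0.0000 - (-3)·0.0000 - (-2)·0.0000) / (7) = -0.8571
  x2 = (12 - (-2.3)·0.0000 - (-4)·0.0000 - (-0.9)·0.0000) / (10.2) = 1.1765
  x3 = (-8 - (-1.4)·0.0000 - (1)·0.0000 - (0.4)·0.0000) / (-4.8) = 1.6667
  x4 = (12 - (-3)·0.0000 - (-2.5)·0.0000 - (-1)·0.0000) / (9.5) = 1.2632
Iteration 2:
  x1 = (-6 - (1)·1.1765 - (-3)·1.6667 - (-2)·1.2632) / (7) = 0.0500
  x2 = (12 - (-2.3)·-0.8571 - (-4)·1.6667 - (-0.9)·1.2632) / (10.2) = 1.7483
  x3 = (-8 - (-1.4)·-0.8571 - (1)·1.1765 - (0.4)·1.2632) / (-4.8) = 2.2670
  x4 = (12 - (-3)·-0.8571 - (-2.5)·1.1765 - (-1)·1.6667) / (9.5) = 1.4775
Change: (0.9071, 0.5718, 0.6003, 0.2143) → max |·| = 0.9071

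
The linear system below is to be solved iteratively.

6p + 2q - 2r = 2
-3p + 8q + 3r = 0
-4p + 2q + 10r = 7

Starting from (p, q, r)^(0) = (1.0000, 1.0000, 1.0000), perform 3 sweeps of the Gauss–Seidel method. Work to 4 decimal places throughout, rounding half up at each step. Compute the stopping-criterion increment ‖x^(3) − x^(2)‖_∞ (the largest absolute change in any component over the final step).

Iteration 1:
  p = (2 - (2)·1.0000 - (-2)·1.0000) / (6) = 0.3333
  q = (0 - (-3)·0.3333 - (3)·1.0000) / (8) = -0.2500
  r = (7 - (-4)·0.3333 - (2)·-0.2500) / (10) = 0.8833
Iteration 2:
  p = (2 - (2)·-0.2500 - (-2)·0.8833) / (6) = 0.7111
  q = (0 - (-3)·0.7111 - (3)·0.8833) / (8) = -0.0646
  r = (7 - (-4)·0.7111 - (2)·-0.0646) / (10) = 0.9974
Iteration 3:
  p = (2 - (2)·-0.0646 - (-2)·0.9974) / (6) = 0.6873
  q = (0 - (-3)·0.6873 - (3)·0.9974) / (8) = -0.1163
  r = (7 - (-4)·0.6873 - (2)·-0.1163) / (10) = 0.9982
Change: (-0.0238, -0.0517, 0.0008) → max |·| = 0.0517

0.0517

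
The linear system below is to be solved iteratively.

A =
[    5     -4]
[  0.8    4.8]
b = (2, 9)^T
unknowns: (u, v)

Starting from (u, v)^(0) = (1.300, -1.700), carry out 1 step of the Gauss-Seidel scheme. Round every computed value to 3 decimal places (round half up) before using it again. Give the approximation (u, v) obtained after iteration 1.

(-0.960, 2.035)

Iteration 1:
  u = (2 - (-4)·-1.700) / (5) = -0.960
  v = (9 - (0.8)·-0.960) / (4.8) = 2.035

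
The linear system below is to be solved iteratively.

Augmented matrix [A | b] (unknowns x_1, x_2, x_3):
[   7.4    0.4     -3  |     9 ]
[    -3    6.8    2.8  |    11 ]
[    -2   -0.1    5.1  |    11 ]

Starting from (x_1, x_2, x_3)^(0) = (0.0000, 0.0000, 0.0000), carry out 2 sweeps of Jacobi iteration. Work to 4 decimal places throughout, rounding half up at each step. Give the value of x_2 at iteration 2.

Iteration 1:
  x_1 = (9 - (0.4)·0.0000 - (-3)·0.0000) / (7.4) = 1.2162
  x_2 = (11 - (-3)·0.0000 - (2.8)·0.0000) / (6.8) = 1.6176
  x_3 = (11 - (-2)·0.0000 - (-0.1)·0.0000) / (5.1) = 2.1569
Iteration 2:
  x_1 = (9 - (0.4)·1.6176 - (-3)·2.1569) / (7.4) = 2.0032
  x_2 = (11 - (-3)·1.2162 - (2.8)·2.1569) / (6.8) = 1.2661
  x_3 = (11 - (-2)·1.2162 - (-0.1)·1.6176) / (5.1) = 2.6655

1.2661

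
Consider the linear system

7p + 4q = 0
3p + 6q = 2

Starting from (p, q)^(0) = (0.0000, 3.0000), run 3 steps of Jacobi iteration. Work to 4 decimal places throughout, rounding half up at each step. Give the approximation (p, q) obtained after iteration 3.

Iteration 1:
  p = (0 - (4)·3.0000) / (7) = -1.7143
  q = (2 - (3)·0.0000) / (6) = 0.3333
Iteration 2:
  p = (0 - (4)·0.3333) / (7) = -0.1905
  q = (2 - (3)·-1.7143) / (6) = 1.1905
Iteration 3:
  p = (0 - (4)·1.1905) / (7) = -0.6803
  q = (2 - (3)·-0.1905) / (6) = 0.4286

(-0.6803, 0.4286)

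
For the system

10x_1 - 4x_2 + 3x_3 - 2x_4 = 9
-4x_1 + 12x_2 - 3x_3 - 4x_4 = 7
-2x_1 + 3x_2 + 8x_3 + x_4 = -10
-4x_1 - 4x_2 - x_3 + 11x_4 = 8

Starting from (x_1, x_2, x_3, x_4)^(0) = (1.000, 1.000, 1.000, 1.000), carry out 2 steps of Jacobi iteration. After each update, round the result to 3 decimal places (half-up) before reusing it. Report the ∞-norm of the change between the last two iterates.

Iteration 1:
  x_1 = (9 - (-4)·1.000 - (3)·1.000 - (-2)·1.000) / (10) = 1.200
  x_2 = (7 - (-4)·1.000 - (-3)·1.000 - (-4)·1.000) / (12) = 1.500
  x_3 = (-10 - (-2)·1.000 - (3)·1.000 - (1)·1.000) / (8) = -1.500
  x_4 = (8 - (-4)·1.000 - (-4)·1.000 - (-1)·1.000) / (11) = 1.545
Iteration 2:
  x_1 = (9 - (-4)·1.500 - (3)·-1.500 - (-2)·1.545) / (10) = 2.259
  x_2 = (7 - (-4)·1.200 - (-3)·-1.500 - (-4)·1.545) / (12) = 1.123
  x_3 = (-10 - (-2)·1.200 - (3)·1.500 - (1)·1.545) / (8) = -1.706
  x_4 = (8 - (-4)·1.200 - (-4)·1.500 - (-1)·-1.500) / (11) = 1.573
Change: (1.059, -0.377, -0.206, 0.028) → max |·| = 1.059

1.059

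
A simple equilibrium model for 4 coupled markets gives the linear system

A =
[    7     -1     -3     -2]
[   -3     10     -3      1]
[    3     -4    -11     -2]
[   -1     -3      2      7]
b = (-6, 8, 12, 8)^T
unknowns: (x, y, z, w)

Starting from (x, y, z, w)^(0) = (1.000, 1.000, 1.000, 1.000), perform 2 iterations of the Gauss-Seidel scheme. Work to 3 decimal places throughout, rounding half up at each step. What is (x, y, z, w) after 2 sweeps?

(-0.833, -0.145, -1.636, 1.429)

Iteration 1:
  x = (-6 - (-1)·1.000 - (-3)·1.000 - (-2)·1.000) / (7) = 0.000
  y = (8 - (-3)·0.000 - (-3)·1.000 - (1)·1.000) / (10) = 1.000
  z = (12 - (3)·0.000 - (-4)·1.000 - (-2)·1.000) / (-11) = -1.636
  w = (8 - (-1)·0.000 - (-3)·1.000 - (2)·-1.636) / (7) = 2.039
Iteration 2:
  x = (-6 - (-1)·1.000 - (-3)·-1.636 - (-2)·2.039) / (7) = -0.833
  y = (8 - (-3)·-0.833 - (-3)·-1.636 - (1)·2.039) / (10) = -0.145
  z = (12 - (3)·-0.833 - (-4)·-0.145 - (-2)·2.039) / (-11) = -1.636
  w = (8 - (-1)·-0.833 - (-3)·-0.145 - (2)·-1.636) / (7) = 1.429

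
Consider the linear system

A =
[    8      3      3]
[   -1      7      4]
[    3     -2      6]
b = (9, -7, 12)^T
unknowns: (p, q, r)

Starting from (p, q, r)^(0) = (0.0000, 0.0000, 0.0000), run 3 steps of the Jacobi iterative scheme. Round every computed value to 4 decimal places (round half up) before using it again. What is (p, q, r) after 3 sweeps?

Iteration 1:
  p = (9 - (3)·0.0000 - (3)·0.0000) / (8) = 1.1250
  q = (-7 - (-1)·0.0000 - (4)·0.0000) / (7) = -1.0000
  r = (12 - (3)·0.0000 - (-2)·0.0000) / (6) = 2.0000
Iteration 2:
  p = (9 - (3)·-1.0000 - (3)·2.0000) / (8) = 0.7500
  q = (-7 - (-1)·1.1250 - (4)·2.0000) / (7) = -1.9821
  r = (12 - (3)·1.1250 - (-2)·-1.0000) / (6) = 1.1042
Iteration 3:
  p = (9 - (3)·-1.9821 - (3)·1.1042) / (8) = 1.4542
  q = (-7 - (-1)·0.7500 - (4)·1.1042) / (7) = -1.5238
  r = (12 - (3)·0.7500 - (-2)·-1.9821) / (6) = 0.9643

(1.4542, -1.5238, 0.9643)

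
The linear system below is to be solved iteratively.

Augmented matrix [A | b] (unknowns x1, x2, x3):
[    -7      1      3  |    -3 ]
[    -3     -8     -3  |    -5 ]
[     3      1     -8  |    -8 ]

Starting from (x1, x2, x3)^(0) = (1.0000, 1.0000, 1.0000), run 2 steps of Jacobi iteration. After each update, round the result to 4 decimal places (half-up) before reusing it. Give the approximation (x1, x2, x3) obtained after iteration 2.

(1.0536, -0.3125, 1.3594)

Iteration 1:
  x1 = (-3 - (1)·1.0000 - (3)·1.0000) / (-7) = 1.0000
  x2 = (-5 - (-3)·1.0000 - (-3)·1.0000) / (-8) = -0.1250
  x3 = (-8 - (3)·1.0000 - (1)·1.0000) / (-8) = 1.5000
Iteration 2:
  x1 = (-3 - (1)·-0.1250 - (3)·1.5000) / (-7) = 1.0536
  x2 = (-5 - (-3)·1.0000 - (-3)·1.5000) / (-8) = -0.3125
  x3 = (-8 - (3)·1.0000 - (1)·-0.1250) / (-8) = 1.3594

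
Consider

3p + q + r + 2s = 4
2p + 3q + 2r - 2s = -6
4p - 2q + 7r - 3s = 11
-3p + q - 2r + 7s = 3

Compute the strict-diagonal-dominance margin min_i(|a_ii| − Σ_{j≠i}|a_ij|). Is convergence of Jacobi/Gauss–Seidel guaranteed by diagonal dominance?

row 1: |3| − (1+1+2) = -1
row 2: |3| − (2+2+2) = -3
row 3: |7| − (4+2+3) = -2
row 4: |7| − (3+1+2) = 1
minimum over rows = -3 → not strictly diagonally dominant

-3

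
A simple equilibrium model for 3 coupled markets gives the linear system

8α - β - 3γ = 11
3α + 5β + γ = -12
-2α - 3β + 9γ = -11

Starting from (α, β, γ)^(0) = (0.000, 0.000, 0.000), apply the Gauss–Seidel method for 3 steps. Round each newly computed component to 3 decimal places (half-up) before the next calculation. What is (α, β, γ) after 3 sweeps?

(0.401, -2.264, -1.888)

Iteration 1:
  α = (11 - (-1)·0.000 - (-3)·0.000) / (8) = 1.375
  β = (-12 - (3)·1.375 - (1)·0.000) / (5) = -3.225
  γ = (-11 - (-2)·1.375 - (-3)·-3.225) / (9) = -1.992
Iteration 2:
  α = (11 - (-1)·-3.225 - (-3)·-1.992) / (8) = 0.225
  β = (-12 - (3)·0.225 - (1)·-1.992) / (5) = -2.137
  γ = (-11 - (-2)·0.225 - (-3)·-2.137) / (9) = -1.885
Iteration 3:
  α = (11 - (-1)·-2.137 - (-3)·-1.885) / (8) = 0.401
  β = (-12 - (3)·0.401 - (1)·-1.885) / (5) = -2.264
  γ = (-11 - (-2)·0.401 - (-3)·-2.264) / (9) = -1.888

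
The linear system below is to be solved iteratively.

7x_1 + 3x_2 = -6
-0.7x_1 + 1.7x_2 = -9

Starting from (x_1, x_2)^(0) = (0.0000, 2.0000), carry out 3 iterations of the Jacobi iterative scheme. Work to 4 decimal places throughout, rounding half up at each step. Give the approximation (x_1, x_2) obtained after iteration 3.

Iteration 1:
  x_1 = (-6 - (3)·2.0000) / (7) = -1.7143
  x_2 = (-9 - (-0.7)·0.0000) / (1.7) = -5.2941
Iteration 2:
  x_1 = (-6 - (3)·-5.2941) / (7) = 1.4118
  x_2 = (-9 - (-0.7)·-1.7143) / (1.7) = -6.0000
Iteration 3:
  x_1 = (-6 - (3)·-6.0000) / (7) = 1.7143
  x_2 = (-9 - (-0.7)·1.4118) / (1.7) = -4.7128

(1.7143, -4.7128)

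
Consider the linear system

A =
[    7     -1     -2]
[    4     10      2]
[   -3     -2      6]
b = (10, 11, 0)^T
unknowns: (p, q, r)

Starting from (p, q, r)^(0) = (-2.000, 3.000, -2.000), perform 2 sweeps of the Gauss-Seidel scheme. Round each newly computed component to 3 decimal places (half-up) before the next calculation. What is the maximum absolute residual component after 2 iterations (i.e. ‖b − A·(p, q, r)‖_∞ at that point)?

0.804

Iteration 1:
  p = (10 - (-1)·3.000 - (-2)·-2.000) / (7) = 1.286
  q = (11 - (4)·1.286 - (2)·-2.000) / (10) = 0.986
  r = (0 - (-3)·1.286 - (-2)·0.986) / (6) = 0.972
Iteration 2:
  p = (10 - (-1)·0.986 - (-2)·0.972) / (7) = 1.847
  q = (11 - (4)·1.847 - (2)·0.972) / (10) = 0.167
  r = (0 - (-3)·1.847 - (-2)·0.167) / (6) = 0.979
Residual b − A·x = (-0.804, -0.016, 0.001); ∞-norm = 0.804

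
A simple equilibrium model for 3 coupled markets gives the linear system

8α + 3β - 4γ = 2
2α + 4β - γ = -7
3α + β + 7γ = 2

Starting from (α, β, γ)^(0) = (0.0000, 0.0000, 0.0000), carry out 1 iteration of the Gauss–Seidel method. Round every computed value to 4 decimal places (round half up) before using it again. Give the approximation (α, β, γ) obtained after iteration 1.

(0.2500, -1.8750, 0.4464)

Iteration 1:
  α = (2 - (3)·0.0000 - (-4)·0.0000) / (8) = 0.2500
  β = (-7 - (2)·0.2500 - (-1)·0.0000) / (4) = -1.8750
  γ = (2 - (3)·0.2500 - (1)·-1.8750) / (7) = 0.4464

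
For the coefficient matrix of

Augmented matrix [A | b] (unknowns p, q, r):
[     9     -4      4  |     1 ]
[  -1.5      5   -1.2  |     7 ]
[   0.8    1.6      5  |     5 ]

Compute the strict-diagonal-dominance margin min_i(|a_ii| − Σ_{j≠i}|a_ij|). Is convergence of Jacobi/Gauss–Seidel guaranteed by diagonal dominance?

row 1: |9| − (4+4) = 1
row 2: |5| − (1.5+1.2) = 2.3
row 3: |5| − (0.8+1.6) = 2.6
minimum over rows = 1 → strictly diagonally dominant (convergence guaranteed)

1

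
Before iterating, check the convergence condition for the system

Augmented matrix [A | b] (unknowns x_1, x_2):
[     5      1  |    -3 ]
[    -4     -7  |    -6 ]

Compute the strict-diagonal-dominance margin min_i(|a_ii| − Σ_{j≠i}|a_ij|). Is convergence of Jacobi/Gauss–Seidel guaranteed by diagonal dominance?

row 1: |5| − (1) = 4
row 2: |-7| − (4) = 3
minimum over rows = 3 → strictly diagonally dominant (convergence guaranteed)

3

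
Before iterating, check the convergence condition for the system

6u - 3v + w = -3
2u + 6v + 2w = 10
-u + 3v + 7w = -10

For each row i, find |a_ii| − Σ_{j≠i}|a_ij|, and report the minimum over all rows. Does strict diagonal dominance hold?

2

row 1: |6| − (3+1) = 2
row 2: |6| − (2+2) = 2
row 3: |7| − (1+3) = 3
minimum over rows = 2 → strictly diagonally dominant (convergence guaranteed)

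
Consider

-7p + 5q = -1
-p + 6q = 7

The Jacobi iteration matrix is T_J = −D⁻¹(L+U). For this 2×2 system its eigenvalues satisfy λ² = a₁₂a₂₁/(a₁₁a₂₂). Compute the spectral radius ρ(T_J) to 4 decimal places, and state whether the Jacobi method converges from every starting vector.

a₁₂a₂₁/(a₁₁a₂₂) = (5)·(-1) / ((-7)·(6)) = 0.119048
ρ = √|0.119048| = √0.119048 = 0.3450
ρ < 1, so Jacobi converges

0.3450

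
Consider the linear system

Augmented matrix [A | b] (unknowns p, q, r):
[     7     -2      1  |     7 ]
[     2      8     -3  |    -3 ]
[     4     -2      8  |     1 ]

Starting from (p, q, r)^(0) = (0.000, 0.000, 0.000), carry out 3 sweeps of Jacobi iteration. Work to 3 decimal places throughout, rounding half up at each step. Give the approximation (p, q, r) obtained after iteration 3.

Iteration 1:
  p = (7 - (-2)·0.000 - (1)·0.000) / (7) = 1.000
  q = (-3 - (2)·0.000 - (-3)·0.000) / (8) = -0.375
  r = (1 - (4)·0.000 - (-2)·0.000) / (8) = 0.125
Iteration 2:
  p = (7 - (-2)·-0.375 - (1)·0.125) / (7) = 0.875
  q = (-3 - (2)·1.000 - (-3)·0.125) / (8) = -0.578
  r = (1 - (4)·1.000 - (-2)·-0.375) / (8) = -0.469
Iteration 3:
  p = (7 - (-2)·-0.578 - (1)·-0.469) / (7) = 0.902
  q = (-3 - (2)·0.875 - (-3)·-0.469) / (8) = -0.770
  r = (1 - (4)·0.875 - (-2)·-0.578) / (8) = -0.457

(0.902, -0.770, -0.457)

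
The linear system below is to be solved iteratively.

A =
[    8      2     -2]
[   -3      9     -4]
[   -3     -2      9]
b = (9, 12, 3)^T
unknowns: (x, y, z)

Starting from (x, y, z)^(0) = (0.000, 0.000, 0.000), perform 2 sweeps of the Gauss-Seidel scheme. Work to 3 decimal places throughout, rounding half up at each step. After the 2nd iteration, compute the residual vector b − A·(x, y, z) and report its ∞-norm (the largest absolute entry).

0.776

Iteration 1:
  x = (9 - (2)·0.000 - (-2)·0.000) / (8) = 1.125
  y = (12 - (-3)·1.125 - (-4)·0.000) / (9) = 1.708
  z = (3 - (-3)·1.125 - (-2)·1.708) / (9) = 1.088
Iteration 2:
  x = (9 - (2)·1.708 - (-2)·1.088) / (8) = 0.970
  y = (12 - (-3)·0.970 - (-4)·1.088) / (9) = 2.140
  z = (3 - (-3)·0.970 - (-2)·2.140) / (9) = 1.132
Residual b − A·x = (-0.776, 0.178, 0.002); ∞-norm = 0.776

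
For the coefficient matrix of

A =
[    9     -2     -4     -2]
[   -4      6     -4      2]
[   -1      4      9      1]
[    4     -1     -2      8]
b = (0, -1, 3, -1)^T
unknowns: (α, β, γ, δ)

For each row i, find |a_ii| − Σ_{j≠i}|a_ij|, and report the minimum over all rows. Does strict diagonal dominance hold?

-4

row 1: |9| − (2+4+2) = 1
row 2: |6| − (4+4+2) = -4
row 3: |9| − (1+4+1) = 3
row 4: |8| − (4+1+2) = 1
minimum over rows = -4 → not strictly diagonally dominant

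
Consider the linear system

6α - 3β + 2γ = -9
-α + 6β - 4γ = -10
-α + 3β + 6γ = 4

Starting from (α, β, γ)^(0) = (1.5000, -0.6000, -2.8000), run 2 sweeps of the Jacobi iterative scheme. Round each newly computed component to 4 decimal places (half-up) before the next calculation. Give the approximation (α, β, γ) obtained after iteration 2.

(-3.5472, -1.0000, 2.1639)

Iteration 1:
  α = (-9 - (-3)·-0.6000 - (2)·-2.8000) / (6) = -0.8667
  β = (-10 - (-1)·1.5000 - (-4)·-2.8000) / (6) = -3.2833
  γ = (4 - (-1)·1.5000 - (3)·-0.6000) / (6) = 1.2167
Iteration 2:
  α = (-9 - (-3)·-3.2833 - (2)·1.2167) / (6) = -3.5472
  β = (-10 - (-1)·-0.8667 - (-4)·1.2167) / (6) = -1.0000
  γ = (4 - (-1)·-0.8667 - (3)·-3.2833) / (6) = 2.1639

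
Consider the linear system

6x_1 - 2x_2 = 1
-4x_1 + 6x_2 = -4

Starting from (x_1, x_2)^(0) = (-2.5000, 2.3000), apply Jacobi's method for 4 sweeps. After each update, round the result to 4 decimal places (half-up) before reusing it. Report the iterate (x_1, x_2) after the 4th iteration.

Iteration 1:
  x_1 = (1 - (-2)·2.3000) / (6) = 0.9333
  x_2 = (-4 - (-4)·-2.5000) / (6) = -2.3333
Iteration 2:
  x_1 = (1 - (-2)·-2.3333) / (6) = -0.6111
  x_2 = (-4 - (-4)·0.9333) / (6) = -0.0445
Iteration 3:
  x_1 = (1 - (-2)·-0.0445) / (6) = 0.1518
  x_2 = (-4 - (-4)·-0.6111) / (6) = -1.0741
Iteration 4:
  x_1 = (1 - (-2)·-1.0741) / (6) = -0.1914
  x_2 = (-4 - (-4)·0.1518) / (6) = -0.5655

(-0.1914, -0.5655)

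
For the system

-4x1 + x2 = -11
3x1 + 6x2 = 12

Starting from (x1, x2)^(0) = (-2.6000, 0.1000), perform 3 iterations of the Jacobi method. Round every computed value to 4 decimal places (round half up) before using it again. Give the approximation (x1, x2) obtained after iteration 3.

(2.9031, 0.2125)

Iteration 1:
  x1 = (-11 - (1)·0.1000) / (-4) = 2.7750
  x2 = (12 - (3)·-2.6000) / (6) = 3.3000
Iteration 2:
  x1 = (-11 - (1)·3.3000) / (-4) = 3.5750
  x2 = (12 - (3)·2.7750) / (6) = 0.6125
Iteration 3:
  x1 = (-11 - (1)·0.6125) / (-4) = 2.9031
  x2 = (12 - (3)·3.5750) / (6) = 0.2125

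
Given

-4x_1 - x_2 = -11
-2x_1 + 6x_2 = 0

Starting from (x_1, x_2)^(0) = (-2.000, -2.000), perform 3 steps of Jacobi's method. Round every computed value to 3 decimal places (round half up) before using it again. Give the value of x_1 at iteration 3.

Iteration 1:
  x_1 = (-11 - (-1)·-2.000) / (-4) = 3.250
  x_2 = (0 - (-2)·-2.000) / (6) = -0.667
Iteration 2:
  x_1 = (-11 - (-1)·-0.667) / (-4) = 2.917
  x_2 = (0 - (-2)·3.250) / (6) = 1.083
Iteration 3:
  x_1 = (-11 - (-1)·1.083) / (-4) = 2.479
  x_2 = (0 - (-2)·2.917) / (6) = 0.972

2.479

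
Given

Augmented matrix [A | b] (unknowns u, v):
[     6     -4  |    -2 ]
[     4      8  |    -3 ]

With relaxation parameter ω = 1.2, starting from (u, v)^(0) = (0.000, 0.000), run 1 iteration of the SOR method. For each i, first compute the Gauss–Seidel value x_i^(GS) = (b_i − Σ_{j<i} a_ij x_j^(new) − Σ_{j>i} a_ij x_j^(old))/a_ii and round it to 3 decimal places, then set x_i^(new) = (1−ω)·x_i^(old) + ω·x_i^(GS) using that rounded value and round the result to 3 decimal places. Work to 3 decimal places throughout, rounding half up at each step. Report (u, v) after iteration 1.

(-0.400, -0.210)

Iteration 1:
  u: GS value = (-2 - (-4)·0.000) / (6) = -0.333;  u ← (1−ω)·0.000 + ω·-0.333 = -0.400
  v: GS value = (-3 - (4)·-0.400) / (8) = -0.175;  v ← (1−ω)·0.000 + ω·-0.175 = -0.210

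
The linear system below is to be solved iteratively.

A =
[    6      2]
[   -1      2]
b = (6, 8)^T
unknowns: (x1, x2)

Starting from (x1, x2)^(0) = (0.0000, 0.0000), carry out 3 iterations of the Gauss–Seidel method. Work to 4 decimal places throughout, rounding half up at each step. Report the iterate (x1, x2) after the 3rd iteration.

(-0.2500, 3.8750)

Iteration 1:
  x1 = (6 - (2)·0.0000) / (6) = 1.0000
  x2 = (8 - (-1)·1.0000) / (2) = 4.5000
Iteration 2:
  x1 = (6 - (2)·4.5000) / (6) = -0.5000
  x2 = (8 - (-1)·-0.5000) / (2) = 3.7500
Iteration 3:
  x1 = (6 - (2)·3.7500) / (6) = -0.2500
  x2 = (8 - (-1)·-0.2500) / (2) = 3.8750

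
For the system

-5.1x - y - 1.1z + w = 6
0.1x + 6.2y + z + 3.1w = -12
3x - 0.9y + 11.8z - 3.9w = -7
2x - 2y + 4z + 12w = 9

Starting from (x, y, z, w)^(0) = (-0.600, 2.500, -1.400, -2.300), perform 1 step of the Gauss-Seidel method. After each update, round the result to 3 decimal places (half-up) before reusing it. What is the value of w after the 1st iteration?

Iteration 1:
  x = (6 - (-1)·2.500 - (-1.1)·-1.400 - (1)·-2.300) / (-5.1) = -1.816
  y = (-12 - (0.1)·-1.816 - (1)·-1.400 - (3.1)·-2.300) / (6.2) = -0.530
  z = (-7 - (3)·-1.816 - (-0.9)·-0.530 - (-3.9)·-2.300) / (11.8) = -0.932
  w = (9 - (2)·-1.816 - (-2)·-0.530 - (4)·-0.932) / (12) = 1.275

1.275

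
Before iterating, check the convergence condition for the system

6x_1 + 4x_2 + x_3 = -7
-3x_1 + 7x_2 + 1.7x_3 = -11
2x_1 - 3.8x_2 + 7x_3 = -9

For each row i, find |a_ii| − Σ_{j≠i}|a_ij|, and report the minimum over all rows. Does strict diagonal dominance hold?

1

row 1: |6| − (4+1) = 1
row 2: |7| − (3+1.7) = 2.3
row 3: |7| − (2+3.8) = 1.2
minimum over rows = 1 → strictly diagonally dominant (convergence guaranteed)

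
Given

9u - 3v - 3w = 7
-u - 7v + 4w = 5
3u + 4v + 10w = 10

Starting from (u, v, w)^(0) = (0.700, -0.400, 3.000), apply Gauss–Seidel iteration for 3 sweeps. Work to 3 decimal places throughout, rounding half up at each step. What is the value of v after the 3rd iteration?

-0.280

Iteration 1:
  u = (7 - (-3)·-0.400 - (-3)·3.000) / (9) = 1.644
  v = (5 - (-1)·1.644 - (4)·3.000) / (-7) = 0.765
  w = (10 - (3)·1.644 - (4)·0.765) / (10) = 0.201
Iteration 2:
  u = (7 - (-3)·0.765 - (-3)·0.201) / (9) = 1.100
  v = (5 - (-1)·1.100 - (4)·0.201) / (-7) = -0.757
  w = (10 - (3)·1.100 - (4)·-0.757) / (10) = 0.973
Iteration 3:
  u = (7 - (-3)·-0.757 - (-3)·0.973) / (9) = 0.850
  v = (5 - (-1)·0.850 - (4)·0.973) / (-7) = -0.280
  w = (10 - (3)·0.850 - (4)·-0.280) / (10) = 0.857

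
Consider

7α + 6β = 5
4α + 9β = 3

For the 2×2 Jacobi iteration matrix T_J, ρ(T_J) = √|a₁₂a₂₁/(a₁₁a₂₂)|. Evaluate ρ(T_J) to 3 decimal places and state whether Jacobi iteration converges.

0.617

a₁₂a₂₁/(a₁₁a₂₂) = (6)·(4) / ((7)·(9)) = 0.380952
ρ = √|0.380952| = √0.380952 = 0.617
ρ < 1, so Jacobi converges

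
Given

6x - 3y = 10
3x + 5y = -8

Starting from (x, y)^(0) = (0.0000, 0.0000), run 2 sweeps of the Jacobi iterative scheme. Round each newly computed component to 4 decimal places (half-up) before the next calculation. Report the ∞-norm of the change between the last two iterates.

1.0000

Iteration 1:
  x = (10 - (-3)·0.0000) / (6) = 1.6667
  y = (-8 - (3)·0.0000) / (5) = -1.6000
Iteration 2:
  x = (10 - (-3)·-1.6000) / (6) = 0.8667
  y = (-8 - (3)·1.6667) / (5) = -2.6000
Change: (-0.8000, -1.0000) → max |·| = 1.0000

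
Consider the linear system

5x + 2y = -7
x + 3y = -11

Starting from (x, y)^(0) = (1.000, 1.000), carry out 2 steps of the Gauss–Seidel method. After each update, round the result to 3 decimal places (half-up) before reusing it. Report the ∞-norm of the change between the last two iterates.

Iteration 1:
  x = (-7 - (2)·1.000) / (5) = -1.800
  y = (-11 - (1)·-1.800) / (3) = -3.067
Iteration 2:
  x = (-7 - (2)·-3.067) / (5) = -0.173
  y = (-11 - (1)·-0.173) / (3) = -3.609
Change: (1.627, -0.542) → max |·| = 1.627

1.627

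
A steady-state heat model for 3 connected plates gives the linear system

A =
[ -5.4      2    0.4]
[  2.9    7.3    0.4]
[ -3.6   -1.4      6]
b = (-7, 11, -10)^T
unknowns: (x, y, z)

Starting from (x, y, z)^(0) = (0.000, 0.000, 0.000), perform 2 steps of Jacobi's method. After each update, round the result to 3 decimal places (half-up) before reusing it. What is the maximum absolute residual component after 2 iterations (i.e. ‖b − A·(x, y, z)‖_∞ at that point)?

Iteration 1:
  x = (-7 - (2)·0.000 - (0.4)·0.000) / (-5.4) = 1.296
  y = (11 - (2.9)·0.000 - (0.4)·0.000) / (7.3) = 1.507
  z = (-10 - (-3.6)·0.000 - (-1.4)·0.000) / (6) = -1.667
Iteration 2:
  x = (-7 - (2)·1.507 - (0.4)·-1.667) / (-5.4) = 1.731
  y = (11 - (2.9)·1.296 - (0.4)·-1.667) / (7.3) = 1.083
  z = (-10 - (-3.6)·1.296 - (-1.4)·1.507) / (6) = -0.537
Residual b − A·x = (0.396, -1.711, 0.970); ∞-norm = 1.711

1.711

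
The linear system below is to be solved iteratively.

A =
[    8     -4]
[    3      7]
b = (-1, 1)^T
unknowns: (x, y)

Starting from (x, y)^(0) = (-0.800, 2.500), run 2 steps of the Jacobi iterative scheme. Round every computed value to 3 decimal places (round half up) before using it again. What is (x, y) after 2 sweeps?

(0.118, -0.339)

Iteration 1:
  x = (-1 - (-4)·2.500) / (8) = 1.125
  y = (1 - (3)·-0.800) / (7) = 0.486
Iteration 2:
  x = (-1 - (-4)·0.486) / (8) = 0.118
  y = (1 - (3)·1.125) / (7) = -0.339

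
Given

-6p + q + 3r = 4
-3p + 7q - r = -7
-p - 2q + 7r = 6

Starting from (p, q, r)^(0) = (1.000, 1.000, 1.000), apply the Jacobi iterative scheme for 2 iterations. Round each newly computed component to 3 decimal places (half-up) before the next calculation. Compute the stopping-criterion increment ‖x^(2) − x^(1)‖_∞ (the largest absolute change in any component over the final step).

0.551

Iteration 1:
  p = (4 - (1)·1.000 - (3)·1.000) / (-6) = 0.000
  q = (-7 - (-3)·1.000 - (-1)·1.000) / (7) = -0.429
  r = (6 - (-1)·1.000 - (-2)·1.000) / (7) = 1.286
Iteration 2:
  p = (4 - (1)·-0.429 - (3)·1.286) / (-6) = -0.095
  q = (-7 - (-3)·0.000 - (-1)·1.286) / (7) = -0.816
  r = (6 - (-1)·0.000 - (-2)·-0.429) / (7) = 0.735
Change: (-0.095, -0.387, -0.551) → max |·| = 0.551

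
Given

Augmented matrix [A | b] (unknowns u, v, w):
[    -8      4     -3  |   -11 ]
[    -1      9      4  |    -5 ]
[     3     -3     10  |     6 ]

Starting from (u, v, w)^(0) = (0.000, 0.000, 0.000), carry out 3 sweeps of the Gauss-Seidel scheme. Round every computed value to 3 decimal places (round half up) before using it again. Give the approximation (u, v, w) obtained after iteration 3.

Iteration 1:
  u = (-11 - (4)·0.000 - (-3)·0.000) / (-8) = 1.375
  v = (-5 - (-1)·1.375 - (4)·0.000) / (9) = -0.403
  w = (6 - (3)·1.375 - (-3)·-0.403) / (10) = 0.067
Iteration 2:
  u = (-11 - (4)·-0.403 - (-3)·0.067) / (-8) = 1.148
  v = (-5 - (-1)·1.148 - (4)·0.067) / (9) = -0.458
  w = (6 - (3)·1.148 - (-3)·-0.458) / (10) = 0.118
Iteration 3:
  u = (-11 - (4)·-0.458 - (-3)·0.118) / (-8) = 1.102
  v = (-5 - (-1)·1.102 - (4)·0.118) / (9) = -0.486
  w = (6 - (3)·1.102 - (-3)·-0.486) / (10) = 0.124

(1.102, -0.486, 0.124)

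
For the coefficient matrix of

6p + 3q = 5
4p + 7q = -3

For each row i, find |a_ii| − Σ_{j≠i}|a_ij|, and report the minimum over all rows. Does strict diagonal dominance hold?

row 1: |6| − (3) = 3
row 2: |7| − (4) = 3
minimum over rows = 3 → strictly diagonally dominant (convergence guaranteed)

3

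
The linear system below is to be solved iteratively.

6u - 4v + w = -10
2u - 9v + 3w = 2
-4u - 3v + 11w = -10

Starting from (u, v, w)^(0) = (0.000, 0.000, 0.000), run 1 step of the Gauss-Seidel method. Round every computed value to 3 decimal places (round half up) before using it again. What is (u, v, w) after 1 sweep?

(-1.667, -0.593, -1.677)

Iteration 1:
  u = (-10 - (-4)·0.000 - (1)·0.000) / (6) = -1.667
  v = (2 - (2)·-1.667 - (3)·0.000) / (-9) = -0.593
  w = (-10 - (-4)·-1.667 - (-3)·-0.593) / (11) = -1.677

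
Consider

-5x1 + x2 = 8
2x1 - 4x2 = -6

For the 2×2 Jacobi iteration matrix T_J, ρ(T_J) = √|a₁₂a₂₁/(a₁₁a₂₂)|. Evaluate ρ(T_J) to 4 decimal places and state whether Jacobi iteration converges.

0.3162

a₁₂a₂₁/(a₁₁a₂₂) = (1)·(2) / ((-5)·(-4)) = 0.100000
ρ = √|0.100000| = √0.100000 = 0.3162
ρ < 1, so Jacobi converges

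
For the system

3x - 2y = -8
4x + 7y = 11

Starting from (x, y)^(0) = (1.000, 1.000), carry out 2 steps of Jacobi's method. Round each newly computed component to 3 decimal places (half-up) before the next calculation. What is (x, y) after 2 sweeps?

(-2.000, 2.714)

Iteration 1:
  x = (-8 - (-2)·1.000) / (3) = -2.000
  y = (11 - (4)·1.000) / (7) = 1.000
Iteration 2:
  x = (-8 - (-2)·1.000) / (3) = -2.000
  y = (11 - (4)·-2.000) / (7) = 2.714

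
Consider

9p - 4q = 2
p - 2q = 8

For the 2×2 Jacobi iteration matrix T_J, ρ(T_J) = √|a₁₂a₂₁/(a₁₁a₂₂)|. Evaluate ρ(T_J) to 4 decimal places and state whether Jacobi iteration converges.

0.4714

a₁₂a₂₁/(a₁₁a₂₂) = (-4)·(1) / ((9)·(-2)) = 0.222222
ρ = √|0.222222| = √0.222222 = 0.4714
ρ < 1, so Jacobi converges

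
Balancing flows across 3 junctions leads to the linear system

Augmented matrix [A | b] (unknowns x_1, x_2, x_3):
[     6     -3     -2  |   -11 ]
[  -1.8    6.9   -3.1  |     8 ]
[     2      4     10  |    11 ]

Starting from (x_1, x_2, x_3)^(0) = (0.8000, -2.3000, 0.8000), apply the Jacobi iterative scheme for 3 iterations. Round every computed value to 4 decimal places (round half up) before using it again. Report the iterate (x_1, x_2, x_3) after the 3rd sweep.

Iteration 1:
  x_1 = (-11 - (-3)·-2.3000 - (-2)·0.8000) / (6) = -2.7167
  x_2 = (8 - (-1.8)·0.8000 - (-3.1)·0.8000) / (6.9) = 1.7275
  x_3 = (11 - (2)·0.8000 - (4)·-2.3000) / (10) = 1.8600
Iteration 2:
  x_1 = (-11 - (-3)·1.7275 - (-2)·1.8600) / (6) = -0.3496
  x_2 = (8 - (-1.8)·-2.7167 - (-3.1)·1.8600) / (6.9) = 1.2864
  x_3 = (11 - (2)·-2.7167 - (4)·1.7275) / (10) = 0.9523
Iteration 3:
  x_1 = (-11 - (-3)·1.2864 - (-2)·0.9523) / (6) = -0.8727
  x_2 = (8 - (-1.8)·-0.3496 - (-3.1)·0.9523) / (6.9) = 1.4961
  x_3 = (11 - (2)·-0.3496 - (4)·1.2864) / (10) = 0.6554

(-0.8727, 1.4961, 0.6554)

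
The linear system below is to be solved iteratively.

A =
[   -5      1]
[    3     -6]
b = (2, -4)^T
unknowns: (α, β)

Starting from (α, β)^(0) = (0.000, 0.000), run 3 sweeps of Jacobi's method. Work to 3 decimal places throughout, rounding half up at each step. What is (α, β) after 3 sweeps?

Iteration 1:
  α = (2 - (1)·0.000) / (-5) = -0.400
  β = (-4 - (3)·0.000) / (-6) = 0.667
Iteration 2:
  α = (2 - (1)·0.667) / (-5) = -0.267
  β = (-4 - (3)·-0.400) / (-6) = 0.467
Iteration 3:
  α = (2 - (1)·0.467) / (-5) = -0.307
  β = (-4 - (3)·-0.267) / (-6) = 0.533

(-0.307, 0.533)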